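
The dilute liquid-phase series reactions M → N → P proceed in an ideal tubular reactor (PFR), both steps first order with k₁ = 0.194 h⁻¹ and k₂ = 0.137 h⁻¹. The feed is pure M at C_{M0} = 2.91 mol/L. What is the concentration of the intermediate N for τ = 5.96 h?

For first-order series with pure M initially, C_N(τ) = k₁C_{M0}/(k₂−k₁)·(e^(−k₁τ) − e^(−k₂τ)).
e^(−k₁τ) = e^(−0.194×5.96) = e^(−1.156) = 0.3147; e^(−k₂τ) = e^(−0.8165) = 0.4420.
C_N = 0.194×2.91/(0.137−0.194) × (0.3147−0.4420) = (-9.904)×(-0.1273) = 1.261 mol/L.

1.26 mol/L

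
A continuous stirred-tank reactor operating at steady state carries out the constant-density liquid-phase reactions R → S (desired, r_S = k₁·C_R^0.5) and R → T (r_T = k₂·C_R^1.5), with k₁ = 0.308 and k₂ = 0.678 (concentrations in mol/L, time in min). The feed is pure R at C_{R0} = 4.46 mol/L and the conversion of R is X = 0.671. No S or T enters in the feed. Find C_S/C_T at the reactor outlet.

Exit C_R = C_{R0}(1−X) = 4.46×0.329 = 1.467 mol/L.
A CSTR operates uniformly at the exit composition, giving r_S = 0.3731 and r_T = 1.205 (each k·C_R^n at C_R = 1.467).
Overall selectivity = C_S/C_T = r_Sτ/(r_Tτ) = r_S/r_T = 0.310.

0.310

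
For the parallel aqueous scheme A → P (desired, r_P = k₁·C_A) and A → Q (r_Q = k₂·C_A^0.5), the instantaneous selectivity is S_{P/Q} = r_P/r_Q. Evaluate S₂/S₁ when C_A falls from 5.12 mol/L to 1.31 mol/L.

0.506

S_{P/Q} = (k₁/k₂)·C_A^0.5, so S₂/S₁ = (C_{A,2}/C_{A,1})^0.5.
= (1.31/5.12)^0.5 = (0.2559)^0.5 = 0.506.
Selectivity toward P falls as C_A falls — high-concentration operation is favoured.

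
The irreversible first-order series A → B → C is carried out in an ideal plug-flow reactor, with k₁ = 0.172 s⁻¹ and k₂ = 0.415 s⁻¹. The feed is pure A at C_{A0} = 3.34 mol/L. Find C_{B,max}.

0.742 mol/L

At the optimum, C_{B,max}/C_{A0} = (k₁/k₂)^[k₂/(k₂−k₁)].
= (0.172/0.415)^(0.415/(0.415−0.172)) = (0.4145)^(1.708) = 0.2222.
C_{B,max} = 0.2222×3.34 = 0.742 mol/L.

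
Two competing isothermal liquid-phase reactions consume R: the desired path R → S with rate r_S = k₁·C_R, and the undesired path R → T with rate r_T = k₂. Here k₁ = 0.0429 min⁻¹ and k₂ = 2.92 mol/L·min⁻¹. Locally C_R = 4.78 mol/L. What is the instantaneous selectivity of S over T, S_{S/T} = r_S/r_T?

0.0702

S_{S/T} = r_S/r_T = (k₁·C_R)/(k₂) = (k₁/k₂)·C_R.
= (0.0429×4.780) / (2.92) = 0.2051/2.920 = 0.0702.
Since the desired path is higher order in R, keeping C_R high (PFR or concentrated feed) favours S.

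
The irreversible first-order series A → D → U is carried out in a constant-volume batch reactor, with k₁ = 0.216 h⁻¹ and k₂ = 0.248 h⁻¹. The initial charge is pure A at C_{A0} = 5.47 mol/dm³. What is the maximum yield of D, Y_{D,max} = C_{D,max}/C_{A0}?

For a first-order series the maximum intermediate yield is C_{D,max}/C_{A0} = (k₁/k₂)^[k₂/(k₂−k₁)].
= (0.216/0.248)^(0.248/(0.248−0.216)) = (0.8710)^(7.750) = 0.3428.

0.343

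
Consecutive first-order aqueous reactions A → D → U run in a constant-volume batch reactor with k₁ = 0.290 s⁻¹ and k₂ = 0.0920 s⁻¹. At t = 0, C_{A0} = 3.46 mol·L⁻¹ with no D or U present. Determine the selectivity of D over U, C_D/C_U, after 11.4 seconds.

0.912

For first-order series with pure A initially, C_D(t) = k₁C_{A0}/(k₂−k₁)·(e^(−k₁t) − e^(−k₂t)).
e^(−k₁t) = e^(−0.290×11.4) = e^(−3.306) = 0.03666; e^(−k₂t) = e^(−1.049) = 0.3504.
C_D = 0.290×3.46/(0.0920−0.290) × (0.03666−0.3504) = (-5.068)×(-0.3137) = 1.590 mol·L⁻¹.
C_A = C_{A0}e^(−k₁t) = 0.1269 mol·L⁻¹, so C_U = C_{A0}−C_A−C_D = 1.743 mol·L⁻¹; C_D/C_U = 0.912.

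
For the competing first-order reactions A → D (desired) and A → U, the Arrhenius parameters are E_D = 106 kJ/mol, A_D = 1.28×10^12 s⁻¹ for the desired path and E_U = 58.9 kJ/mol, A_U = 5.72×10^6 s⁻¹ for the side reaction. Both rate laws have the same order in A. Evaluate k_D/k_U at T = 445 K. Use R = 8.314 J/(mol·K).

k_D/k_U = (A_D/A_U)·exp[−(E_D−E_U)/(RT)] = (A_D/A_U)·exp[(E_U−E_D)/(RT)].
(E_U−E_D)/(RT) = (58.9−106)×10³/(8.314×445) = -47100/3700 = -12.73.
k_D/k_U = (1.28×10^12/5.72×10^6)·exp(-12.73) = 2.238×10^5 × 2.959×10^-6 = 0.662.
Since E_D > E_U, raising the temperature improves selectivity toward D.

0.662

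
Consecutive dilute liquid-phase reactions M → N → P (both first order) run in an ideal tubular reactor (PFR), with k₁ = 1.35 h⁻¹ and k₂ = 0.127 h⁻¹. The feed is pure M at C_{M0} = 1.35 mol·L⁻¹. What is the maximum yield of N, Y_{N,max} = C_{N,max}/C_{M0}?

Evaluating C_N at τ_opt = ln(k₂/k₁)/(k₂−k₁) gives C_{N,max}/C_{M0} = (k₁/k₂)^[k₂/(k₂−k₁)].
= (1.35/0.127)^(0.127/(0.127−1.35)) = (10.63)^(-0.1038) = 0.7824.

0.782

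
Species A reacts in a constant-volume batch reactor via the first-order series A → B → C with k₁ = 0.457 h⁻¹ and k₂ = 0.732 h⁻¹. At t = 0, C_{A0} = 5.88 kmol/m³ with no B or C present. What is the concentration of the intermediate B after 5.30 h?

Solving the coupled first-order balances gives C_B(t) = [k₁/(k₂−k₁)]·C_{A0}·(e^(−k₁t) − e^(−k₂t)).
e^(−k₁t) = e^(−0.457×5.30) = e^(−2.422) = 0.08874; e^(−k₂t) = e^(−3.880) = 0.02066.
C_B = 0.457×5.88/(0.732−0.457) × (0.08874−0.02066) = 9.771×0.06808 = 0.6652 kmol/m³.

0.665 kmol/m³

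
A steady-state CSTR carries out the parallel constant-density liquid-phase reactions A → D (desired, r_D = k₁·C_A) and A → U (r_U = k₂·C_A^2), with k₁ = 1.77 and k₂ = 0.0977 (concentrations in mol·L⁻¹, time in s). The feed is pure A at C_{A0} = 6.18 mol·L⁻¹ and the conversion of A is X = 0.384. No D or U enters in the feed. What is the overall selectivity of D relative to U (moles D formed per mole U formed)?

Exit C_A = C_{A0}(1−X) = 6.18×0.616 = 3.807 mol·L⁻¹.
Rates in a CSTR are evaluated at the outlet concentration: r_D = 1.77×3.807 = 6.738, r_U = 0.0977×3.807^2 = 1.416.
Overall selectivity = C_D/C_U = r_Dτ/(r_Uτ) = r_D/r_U = 4.76.

4.76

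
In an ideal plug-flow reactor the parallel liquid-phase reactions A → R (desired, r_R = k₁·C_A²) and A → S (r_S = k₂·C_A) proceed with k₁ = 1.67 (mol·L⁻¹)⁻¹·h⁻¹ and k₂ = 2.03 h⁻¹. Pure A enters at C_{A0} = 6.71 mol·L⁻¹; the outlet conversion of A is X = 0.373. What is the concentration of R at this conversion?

2.04 mol·L⁻¹

C_A = C_{A0}(1−X) = 4.207 mol·L⁻¹.
Along a PFR/batch, dC_S/dC_A = −r_S/(r_R+r_S) = −k₂/(k₂+k₁·C_A).
Integrating from C_{A0} to C_A: C_S = (2.03/1.67)·ln[(2.03+1.67·6.71)/(2.03+1.67·4.21)] = 1.216·ln(13.24/9.056) = 0.4613 mol·L⁻¹.
Then C_R = (C_{A0}−C_A) − C_S = 2.503 − 0.4613 = 2.042 mol·L⁻¹.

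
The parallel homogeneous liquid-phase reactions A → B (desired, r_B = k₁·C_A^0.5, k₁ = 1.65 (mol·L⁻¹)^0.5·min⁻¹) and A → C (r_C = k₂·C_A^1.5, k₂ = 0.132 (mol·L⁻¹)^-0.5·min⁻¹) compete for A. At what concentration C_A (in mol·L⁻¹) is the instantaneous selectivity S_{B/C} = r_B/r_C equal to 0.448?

S_{B/C} = (k₁/k₂)·C_A⁻¹ ⇒ C_A = (S·k₂/k₁)^(-1).
= (0.448×0.132/1.65)^(-1) = (0.03584)^(-1) = 27.9 mol·L⁻¹.

27.9 mol·L⁻¹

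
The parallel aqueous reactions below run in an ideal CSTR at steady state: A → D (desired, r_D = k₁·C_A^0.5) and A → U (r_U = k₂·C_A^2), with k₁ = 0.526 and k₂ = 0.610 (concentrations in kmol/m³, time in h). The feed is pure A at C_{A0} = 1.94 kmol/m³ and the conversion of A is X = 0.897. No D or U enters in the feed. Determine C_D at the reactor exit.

1.58 kmol/m³

Exit C_A = C_{A0}(1−X) = 1.94×0.103 = 0.1998 kmol/m³.
In a CSTR the entire volume is at exit conditions, so r_D = 0.526×0.1998^0.5 = 0.2351 and r_U = 0.610×0.1998^2 = 0.02436.
Fraction of consumed A going to D: r_D/(r_D+r_U) = 0.9061.
C_D = 0.9061·C_{A0}·X = 0.9061×1.94×0.897 = 1.58 kmol/m³.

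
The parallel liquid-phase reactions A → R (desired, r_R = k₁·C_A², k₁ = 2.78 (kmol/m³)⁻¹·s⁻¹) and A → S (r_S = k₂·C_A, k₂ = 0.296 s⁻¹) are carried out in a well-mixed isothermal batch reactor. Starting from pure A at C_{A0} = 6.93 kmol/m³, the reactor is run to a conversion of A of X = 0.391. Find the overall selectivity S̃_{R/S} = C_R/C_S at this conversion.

C_A = C_{A0}(1−X) = 4.220 kmol/m³.
Along a PFR/batch, dC_S/dC_A = −r_S/(r_R+r_S) = −k₂/(k₂+k₁·C_A).
Integrating from C_{A0} to C_A: C_S = (0.296/2.78)·ln[(0.296+2.78·6.93)/(0.296+2.78·4.22)] = 0.1065·ln(19.56/12.03) = 0.05178 kmol/m³.
Then C_R = (C_{A0}−C_A) − C_S = 2.710 − 0.05178 = 2.658 kmol/m³.
S̃_{R/S} = C_R/C_S = 2.658/0.05178 = 51.3.

51.3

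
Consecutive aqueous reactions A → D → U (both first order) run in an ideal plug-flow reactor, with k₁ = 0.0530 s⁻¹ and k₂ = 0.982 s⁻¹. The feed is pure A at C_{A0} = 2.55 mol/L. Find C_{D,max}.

For a first-order series the maximum intermediate yield is C_{D,max}/C_{A0} = (k₁/k₂)^[k₂/(k₂−k₁)].
= (0.0530/0.982)^(0.982/(0.982−0.0530)) = (0.05397)^(1.057) = 0.04569.
C_{D,max} = 0.04569×2.55 = 0.117 mol/L.

0.117 mol/L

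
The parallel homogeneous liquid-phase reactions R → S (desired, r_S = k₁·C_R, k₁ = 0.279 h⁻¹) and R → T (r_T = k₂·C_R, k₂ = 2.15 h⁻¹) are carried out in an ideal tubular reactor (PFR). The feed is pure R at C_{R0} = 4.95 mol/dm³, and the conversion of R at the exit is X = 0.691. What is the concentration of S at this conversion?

C_R = C_{R0}(1−X) = 1.530 mol/dm³.
Both paths are first order in R, so the instantaneous fraction to S is constant: dC_S/d(−C_R) = k₁/(k₁+k₂) = 0.1149.
C_S = 0.1149·(C_{R0}−C_R) = 0.1149×3.420 = 0.393 mol/dm³.

0.393 mol/dm³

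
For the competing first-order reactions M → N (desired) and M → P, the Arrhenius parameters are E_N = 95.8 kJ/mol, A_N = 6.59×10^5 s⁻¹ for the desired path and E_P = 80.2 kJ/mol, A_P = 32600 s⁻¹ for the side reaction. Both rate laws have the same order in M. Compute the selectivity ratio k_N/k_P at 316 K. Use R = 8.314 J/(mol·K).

0.0533

With equal orders, S_{N/P} = k_N/k_P = (A_N/A_P)·exp[(E_P−E_N)/(RT)].
(E_P−E_N)/(RT) = (80.2−95.8)×10³/(8.314×316) = -15600/2627 = -5.938.
k_N/k_P = (6.59×10^5/32600)·exp(-5.938) = 20.21 × 0.002638 = 0.0533.
Since E_N > E_P, raising the temperature improves selectivity toward N.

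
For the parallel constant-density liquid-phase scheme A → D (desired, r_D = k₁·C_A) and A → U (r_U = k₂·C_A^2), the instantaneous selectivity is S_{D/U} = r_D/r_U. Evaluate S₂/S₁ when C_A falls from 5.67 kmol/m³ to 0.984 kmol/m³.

S_{D/U} = (k₁/k₂)·C_A⁻¹, so S₂/S₁ = (C_{A,2}/C_{A,1})⁻¹.
= 5.67/0.984 = 5.76.

5.76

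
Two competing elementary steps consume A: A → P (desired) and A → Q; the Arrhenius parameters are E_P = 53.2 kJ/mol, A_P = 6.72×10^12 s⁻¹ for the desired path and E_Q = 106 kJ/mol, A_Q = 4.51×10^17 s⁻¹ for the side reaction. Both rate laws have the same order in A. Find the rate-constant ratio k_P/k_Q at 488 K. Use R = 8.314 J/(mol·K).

k_P/k_Q = (A_P/A_Q)·exp[−(E_P−E_Q)/(RT)] = (A_P/A_Q)·exp[(E_Q−E_P)/(RT)].
(E_Q−E_P)/(RT) = (106−53.2)×10³/(8.314×488) = 52800/4057 = 13.01.
k_P/k_Q = (6.72×10^12/4.51×10^17)·exp(13.01) = 1.490×10^-5 × 4.486×10^5 = 6.68.
Since E_P < E_Q, lowering the temperature improves selectivity toward P.

6.68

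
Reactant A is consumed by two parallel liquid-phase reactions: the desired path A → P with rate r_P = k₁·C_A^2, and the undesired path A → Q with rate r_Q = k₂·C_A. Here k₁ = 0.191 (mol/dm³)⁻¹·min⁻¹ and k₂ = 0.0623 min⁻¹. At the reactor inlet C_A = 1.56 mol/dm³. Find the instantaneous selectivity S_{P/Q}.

S_{P/Q} = r_P/r_Q = (k₁·C_A^2)/(k₂·C_A) = (k₁/k₂)·C_A.
= (0.191×1.560^2) / (0.0623×1.560) = 0.4648/0.09719 = 4.78.
Since the desired path is higher order in A, keeping C_A high (PFR or concentrated feed) favours P.

4.78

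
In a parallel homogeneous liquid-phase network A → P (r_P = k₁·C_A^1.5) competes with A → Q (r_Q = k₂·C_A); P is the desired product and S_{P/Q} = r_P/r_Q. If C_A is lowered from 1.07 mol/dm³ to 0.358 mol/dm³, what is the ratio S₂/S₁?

S_{P/Q} = (k₁/k₂)·C_A^0.5, so S₂/S₁ = (C_{A,2}/C_{A,1})^0.5.
= (0.358/1.07)^0.5 = (0.3346)^0.5 = 0.578.
Selectivity toward P falls as C_A falls — high-concentration operation is favoured.

0.578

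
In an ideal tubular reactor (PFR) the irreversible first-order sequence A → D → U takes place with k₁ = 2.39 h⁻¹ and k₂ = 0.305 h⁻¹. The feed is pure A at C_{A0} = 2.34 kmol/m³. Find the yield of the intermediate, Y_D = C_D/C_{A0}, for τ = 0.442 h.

0.603

Solving the coupled first-order balances gives C_D(τ) = [k₁/(k₂−k₁)]·C_{A0}·(e^(−k₁τ) − e^(−k₂τ)).
e^(−k₁τ) = e^(−2.39×0.442) = e^(−1.056) = 0.3477; e^(−k₂τ) = e^(−0.1348) = 0.8739.
C_D = 2.39×2.34/(0.305−2.39) × (0.3477−0.8739) = (-2.682)×(-0.5262) = 1.411 kmol/m³.
Y_D = C_D/C_{A0} = 1.411/2.34 = 0.603.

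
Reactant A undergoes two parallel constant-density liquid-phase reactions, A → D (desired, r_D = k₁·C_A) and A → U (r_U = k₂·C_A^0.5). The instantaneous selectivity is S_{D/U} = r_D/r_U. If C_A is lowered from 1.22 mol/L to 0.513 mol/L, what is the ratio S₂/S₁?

S_{D/U} = (k₁/k₂)·C_A^0.5, so S₂/S₁ = (C_{A,2}/C_{A,1})^0.5.
= (0.513/1.22)^0.5 = (0.4205)^0.5 = 0.648.
Selectivity toward D falls as C_A falls — high-concentration operation is favoured.

0.648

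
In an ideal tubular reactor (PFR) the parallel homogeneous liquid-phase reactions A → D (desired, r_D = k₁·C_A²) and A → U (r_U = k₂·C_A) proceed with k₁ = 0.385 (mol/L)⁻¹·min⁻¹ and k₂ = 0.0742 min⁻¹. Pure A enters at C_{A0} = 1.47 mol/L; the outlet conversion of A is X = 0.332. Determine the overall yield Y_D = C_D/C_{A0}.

C_A = C_{A0}(1−X) = 0.9820 mol/L.
Along a PFR/batch, dC_U/dC_A = −r_U/(r_D+r_U) = −k₂/(k₂+k₁·C_A).
Integrating from C_{A0} to C_A: C_U = (0.0742/0.385)·ln[(0.0742+0.385·1.47)/(0.0742+0.385·0.982)] = 0.1927·ln(0.6401/0.4523) = 0.06696 mol/L.
Then C_D = (C_{A0}−C_A) − C_U = 0.4880 − 0.06696 = 0.4211 mol/L.
Y_D = C_D/C_{A0} = 0.4211/1.47 = 0.286.

0.286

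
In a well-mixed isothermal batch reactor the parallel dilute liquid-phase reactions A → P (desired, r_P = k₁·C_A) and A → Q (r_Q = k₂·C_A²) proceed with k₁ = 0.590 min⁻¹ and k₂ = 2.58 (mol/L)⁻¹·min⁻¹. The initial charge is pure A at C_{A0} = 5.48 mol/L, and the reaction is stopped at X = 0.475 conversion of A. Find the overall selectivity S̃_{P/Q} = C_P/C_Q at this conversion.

C_A = C_{A0}(1−X) = 2.877 mol/L.
Along a PFR/batch, dC_P/dC_A = −r_P/(r_P+r_Q) = −k₁/(k₁+k₂·C_A).
Integrating from C_{A0} to C_A: C_P = (0.590/2.58)·ln[(0.590+2.58·5.48)/(0.590+2.58·2.88)] = 0.2287·ln(14.73/8.013) = 0.1392 mol/L.
C_Q = (C_{A0}−C_A)−C_P = 2.464 mol/L; S̃_{P/Q} = 0.1392/2.464 = 0.0565.

0.0565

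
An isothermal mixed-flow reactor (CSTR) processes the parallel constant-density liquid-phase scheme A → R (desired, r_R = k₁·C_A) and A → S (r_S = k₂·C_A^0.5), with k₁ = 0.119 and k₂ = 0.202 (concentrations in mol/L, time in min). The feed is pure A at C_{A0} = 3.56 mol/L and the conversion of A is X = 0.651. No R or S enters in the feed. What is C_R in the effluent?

0.919 mol/L

Exit C_A = C_{A0}(1−X) = 3.56×0.349 = 1.242 mol/L.
Rates in a CSTR are evaluated at the outlet concentration: r_R = 0.119×1.242 = 0.1479, r_S = 0.202×1.242^0.5 = 0.2252.
Fraction of consumed A going to R: r_R/(r_R+r_S) = 0.3964.
C_R = 0.3964·C_{A0}·X = 0.3964×3.56×0.651 = 0.919 mol/L.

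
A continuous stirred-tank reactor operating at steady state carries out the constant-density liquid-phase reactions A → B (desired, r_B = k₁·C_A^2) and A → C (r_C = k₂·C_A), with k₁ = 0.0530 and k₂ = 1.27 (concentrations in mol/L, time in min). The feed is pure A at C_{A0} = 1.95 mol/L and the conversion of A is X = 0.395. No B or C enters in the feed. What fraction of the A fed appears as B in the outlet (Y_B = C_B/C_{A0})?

0.0185

Exit C_A = C_{A0}(1−X) = 1.95×0.605 = 1.180 mol/L.
Rates in a CSTR are evaluated at the outlet concentration: r_B = 0.0530×1.180^2 = 0.07377, r_C = 1.27×1.180 = 1.498.
Fraction of consumed A going to B: r_B/(r_B+r_C) = 0.04692.
C_B = 0.04692·C_{A0}·X = 0.04692×1.95×0.395 = 0.0361 mol/L; Y_B = C_B/C_{A0} = 0.0185.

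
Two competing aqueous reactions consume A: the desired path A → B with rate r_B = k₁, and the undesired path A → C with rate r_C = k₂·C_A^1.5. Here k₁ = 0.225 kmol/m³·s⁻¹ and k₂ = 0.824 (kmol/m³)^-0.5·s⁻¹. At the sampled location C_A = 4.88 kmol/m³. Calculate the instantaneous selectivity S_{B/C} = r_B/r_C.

S_{B/C} = r_B/r_C = (k₁)/(k₂·C_A^1.5) = (k₁/k₂)·C_A^-1.5.
= (0.225) / (0.824×4.880^1.5) = 0.2250/8.883 = 0.0253.

0.0253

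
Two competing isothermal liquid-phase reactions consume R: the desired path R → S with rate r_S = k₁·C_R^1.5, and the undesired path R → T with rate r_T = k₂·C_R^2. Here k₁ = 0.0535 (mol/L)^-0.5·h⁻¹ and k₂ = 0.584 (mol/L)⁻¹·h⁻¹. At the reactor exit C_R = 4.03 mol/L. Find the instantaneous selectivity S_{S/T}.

S_{S/T} = r_S/r_T = (k₁·C_R^1.5)/(k₂·C_R^2) = (k₁/k₂)·C_R^-0.5.
= (0.0535×4.030^1.5) / (0.584×4.030^2) = 0.4328/9.485 = 0.0456.
The undesired path is higher order in R, so low C_R (CSTR or dilute feed) favours S.

0.0456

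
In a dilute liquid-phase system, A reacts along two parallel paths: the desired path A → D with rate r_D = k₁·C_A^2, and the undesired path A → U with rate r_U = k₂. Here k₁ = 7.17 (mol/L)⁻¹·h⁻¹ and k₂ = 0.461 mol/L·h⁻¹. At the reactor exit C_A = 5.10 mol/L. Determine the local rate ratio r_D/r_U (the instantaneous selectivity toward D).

S_{D/U} = r_D/r_U = (k₁·C_A^2)/(k₂) = (k₁/k₂)·C_A^2.
= (7.17×5.100^2) / (0.461) = 186.5/0.4610 = 405.

405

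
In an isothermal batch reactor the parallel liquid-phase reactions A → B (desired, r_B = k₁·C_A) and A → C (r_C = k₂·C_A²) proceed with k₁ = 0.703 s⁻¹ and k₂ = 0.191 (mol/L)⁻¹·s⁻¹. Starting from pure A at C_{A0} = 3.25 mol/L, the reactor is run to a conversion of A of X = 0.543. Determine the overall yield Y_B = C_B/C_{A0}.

C_A = C_{A0}(1−X) = 1.485 mol/L.
Along a PFR/batch, dC_B/dC_A = −r_B/(r_B+r_C) = −k₁/(k₁+k₂·C_A).
Integrating from C_{A0} to C_A: C_B = (0.703/0.191)·ln[(0.703+0.191·3.25)/(0.703+0.191·1.49)] = 3.681·ln(1.324/0.9867) = 1.082 mol/L.
Y_B = C_B/C_{A0} = 1.082/3.25 = 0.333.

0.333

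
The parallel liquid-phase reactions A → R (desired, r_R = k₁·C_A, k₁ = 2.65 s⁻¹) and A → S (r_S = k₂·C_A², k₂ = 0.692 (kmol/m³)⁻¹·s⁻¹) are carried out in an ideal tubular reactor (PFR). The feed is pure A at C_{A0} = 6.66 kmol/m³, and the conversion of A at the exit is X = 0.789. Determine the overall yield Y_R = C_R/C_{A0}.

C_A = C_{A0}(1−X) = 1.405 kmol/m³.
Along a PFR/batch, dC_R/dC_A = −r_R/(r_R+r_S) = −k₁/(k₁+k₂·C_A).
Integrating from C_{A0} to C_A: C_R = (2.65/0.692)·ln[(2.65+0.692·6.66)/(2.65+0.692·1.41)] = 3.829·ln(7.259/3.622) = 2.662 kmol/m³.
Y_R = C_R/C_{A0} = 2.662/6.66 = 0.400.

0.400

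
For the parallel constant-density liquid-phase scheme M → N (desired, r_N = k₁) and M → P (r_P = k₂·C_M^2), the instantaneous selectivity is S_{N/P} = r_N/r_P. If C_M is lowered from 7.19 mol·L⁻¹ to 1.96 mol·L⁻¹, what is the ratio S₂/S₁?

13.5

S_{N/P} = (k₁/k₂)·C_M^-2, so S₂/S₁ = (C_{M,2}/C_{M,1})^-2.
= (1.96/7.19)^(-2) = (0.2726)^(-2) = 13.5.
Selectivity toward N rises as C_M falls — low-concentration operation is favoured.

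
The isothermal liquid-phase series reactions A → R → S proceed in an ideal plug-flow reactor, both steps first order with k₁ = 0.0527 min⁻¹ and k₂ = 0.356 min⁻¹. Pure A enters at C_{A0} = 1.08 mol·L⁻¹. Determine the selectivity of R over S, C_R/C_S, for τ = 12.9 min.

0.212

Solving the coupled first-order balances gives C_R(τ) = [k₁/(k₂−k₁)]·C_{A0}·(e^(−k₁τ) − e^(−k₂τ)).
e^(−k₁τ) = e^(−0.0527×12.9) = e^(−0.6798) = 0.5067; e^(−k₂τ) = e^(−4.592) = 0.01013.
C_R = 0.0527×1.08/(0.356−0.0527) × (0.5067−0.01013) = 0.1877×0.4966 = 0.09319 mol·L⁻¹.
C_A = C_{A0}e^(−k₁τ) = 0.5472 mol·L⁻¹, so C_S = C_{A0}−C_A−C_R = 0.4396 mol·L⁻¹; C_R/C_S = 0.212.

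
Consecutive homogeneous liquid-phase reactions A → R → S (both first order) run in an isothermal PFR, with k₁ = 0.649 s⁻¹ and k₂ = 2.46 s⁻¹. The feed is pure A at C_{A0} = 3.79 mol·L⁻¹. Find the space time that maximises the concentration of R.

0.736 s

Setting dC_R/dτ = 0 gives τ_opt = ln(k₂/k₁)/(k₂−k₁).
= ln(2.46/0.649)/(2.46−0.649) = ln(3.790)/1.811 = 1.332/1.811 = 0.736 s.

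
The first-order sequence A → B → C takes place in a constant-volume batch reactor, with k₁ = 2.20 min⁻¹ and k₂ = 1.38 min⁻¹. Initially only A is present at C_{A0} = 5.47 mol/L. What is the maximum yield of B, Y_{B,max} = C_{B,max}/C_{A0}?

0.456

Evaluating C_B at t_opt = ln(k₂/k₁)/(k₂−k₁) gives C_{B,max}/C_{A0} = (k₁/k₂)^[k₂/(k₂−k₁)].
= (2.20/1.38)^(1.38/(1.38−2.20)) = (1.594)^(-1.683) = 0.4562.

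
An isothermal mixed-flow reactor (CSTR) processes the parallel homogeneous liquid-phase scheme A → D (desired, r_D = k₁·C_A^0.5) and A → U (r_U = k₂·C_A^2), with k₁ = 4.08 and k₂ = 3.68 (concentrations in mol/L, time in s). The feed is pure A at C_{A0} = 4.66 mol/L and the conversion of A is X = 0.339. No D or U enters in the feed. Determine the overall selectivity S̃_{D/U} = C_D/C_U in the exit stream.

0.205

Exit C_A = C_{A0}(1−X) = 4.66×0.661 = 3.080 mol/L.
A CSTR operates uniformly at the exit composition, giving r_D = 7.161 and r_U = 34.92 (each k·C_A^n at C_A = 3.080).
Overall selectivity = C_D/C_U = r_Dτ/(r_Uτ) = r_D/r_U = 0.205.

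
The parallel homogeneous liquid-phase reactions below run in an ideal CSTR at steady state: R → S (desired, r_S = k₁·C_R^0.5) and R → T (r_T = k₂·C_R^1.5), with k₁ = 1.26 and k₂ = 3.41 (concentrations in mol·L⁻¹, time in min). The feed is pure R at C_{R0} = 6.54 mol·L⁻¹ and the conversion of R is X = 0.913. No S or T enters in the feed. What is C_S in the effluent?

Exit C_R = C_{R0}(1−X) = 6.54×0.0870 = 0.5690 mol·L⁻¹.
In a CSTR the entire volume is at exit conditions, so r_S = 1.26×0.5690^0.5 = 0.9504 and r_T = 3.41×0.5690^1.5 = 1.464.
Fraction of consumed R going to S: r_S/(r_S+r_T) = 0.3937.
C_S = 0.3937·C_{R0}·X = 0.3937×6.54×0.913 = 2.35 mol·L⁻¹.

2.35 mol·L⁻¹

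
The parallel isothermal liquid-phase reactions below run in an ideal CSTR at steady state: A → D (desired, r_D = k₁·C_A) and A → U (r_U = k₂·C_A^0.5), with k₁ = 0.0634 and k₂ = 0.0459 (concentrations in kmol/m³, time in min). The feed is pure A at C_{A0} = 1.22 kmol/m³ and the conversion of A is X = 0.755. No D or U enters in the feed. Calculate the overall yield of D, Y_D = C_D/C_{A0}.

0.325

Exit C_A = C_{A0}(1−X) = 1.22×0.245 = 0.2989 kmol/m³.
A CSTR operates uniformly at the exit composition, giving r_D = 0.01895 and r_U = 0.02509 (each k·C_A^n at C_A = 0.2989).
Fraction of consumed A going to D: r_D/(r_D+r_U) = 0.4303.
C_D = 0.4303·C_{A0}·X = 0.4303×1.22×0.755 = 0.396 kmol/m³; Y_D = C_D/C_{A0} = 0.325.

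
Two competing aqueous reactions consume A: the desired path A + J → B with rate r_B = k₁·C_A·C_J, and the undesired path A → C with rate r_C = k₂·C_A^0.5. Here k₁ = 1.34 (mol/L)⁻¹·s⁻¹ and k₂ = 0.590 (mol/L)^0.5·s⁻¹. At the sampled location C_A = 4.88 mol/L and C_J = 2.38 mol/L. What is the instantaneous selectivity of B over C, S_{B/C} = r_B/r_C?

S_{B/C} = r_B/r_C = (k₁·C_A·C_J)/(k₂·C_A^0.5) = (k₁/k₂)·C_A^0.5·C_J.
= (1.34×4.880×2.380) / (0.590×4.880^0.5) = 15.56/1.303 = 11.9.
Since the desired path is higher order in A, keeping C_A high (PFR or concentrated feed) favours B.

11.9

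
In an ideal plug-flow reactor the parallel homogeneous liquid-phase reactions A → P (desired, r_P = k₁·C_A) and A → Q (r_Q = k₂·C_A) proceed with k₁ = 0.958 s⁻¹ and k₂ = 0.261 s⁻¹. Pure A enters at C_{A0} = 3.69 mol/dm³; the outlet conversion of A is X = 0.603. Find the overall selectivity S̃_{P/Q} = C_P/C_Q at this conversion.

3.67

C_A = C_{A0}(1−X) = 1.465 mol/dm³.
Both paths are first order in A, so the instantaneous fraction to P is constant: dC_P/d(−C_A) = k₁/(k₁+k₂) = 0.7859.
C_P = 0.7859·(C_{A0}−C_A) = 0.7859×2.225 = 1.75 mol/dm³.
C_Q = (C_{A0}−C_A)−C_P = 0.4764 mol/dm³; S̃_{P/Q} = 1.749/0.4764 = 3.67.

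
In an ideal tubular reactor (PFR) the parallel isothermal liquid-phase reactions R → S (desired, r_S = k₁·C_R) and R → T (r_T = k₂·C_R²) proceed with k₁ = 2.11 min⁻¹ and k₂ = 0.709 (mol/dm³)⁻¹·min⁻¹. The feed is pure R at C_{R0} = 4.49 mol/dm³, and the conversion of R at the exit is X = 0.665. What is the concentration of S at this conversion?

1.52 mol/dm³

C_R = C_{R0}(1−X) = 1.504 mol/dm³.
Along a PFR/batch, dC_S/dC_R = −r_S/(r_S+r_T) = −k₁/(k₁+k₂·C_R).
Integrating from C_{R0} to C_R: C_S = (2.11/0.709)·ln[(2.11+0.709·4.49)/(2.11+0.709·1.50)] = 2.976·ln(5.293/3.176) = 1.520 mol/dm³.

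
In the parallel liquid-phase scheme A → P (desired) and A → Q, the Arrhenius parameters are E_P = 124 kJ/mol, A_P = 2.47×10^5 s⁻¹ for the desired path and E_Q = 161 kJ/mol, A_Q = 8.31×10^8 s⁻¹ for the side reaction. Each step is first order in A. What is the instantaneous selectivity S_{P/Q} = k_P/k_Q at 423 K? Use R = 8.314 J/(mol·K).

11.0

With equal orders, S_{P/Q} = k_P/k_Q = (A_P/A_Q)·exp[(E_Q−E_P)/(RT)].
(E_Q−E_P)/(RT) = (161−124)×10³/(8.314×423) = 37000/3517 = 10.52.
k_P/k_Q = (2.47×10^5/8.31×10^8)·exp(10.52) = 2.972×10^-4 × 37081 = 11.0.
Since E_P < E_Q, lowering the temperature improves selectivity toward P.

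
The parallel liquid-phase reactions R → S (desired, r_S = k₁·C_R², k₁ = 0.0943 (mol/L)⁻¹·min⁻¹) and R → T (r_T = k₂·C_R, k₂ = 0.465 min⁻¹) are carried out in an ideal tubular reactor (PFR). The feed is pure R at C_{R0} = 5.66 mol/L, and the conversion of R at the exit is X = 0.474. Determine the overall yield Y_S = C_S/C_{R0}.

0.220

C_R = C_{R0}(1−X) = 2.977 mol/L.
Along a PFR/batch, dC_T/dC_R = −r_T/(r_S+r_T) = −k₂/(k₂+k₁·C_R).
Integrating from C_{R0} to C_R: C_T = (0.465/0.0943)·ln[(0.465+0.0943·5.66)/(0.465+0.0943·2.98)] = 4.931·ln(0.9987/0.7457) = 1.440 mol/L.
Then C_S = (C_{R0}−C_R) − C_T = 2.683 − 1.440 = 1.242 mol/L.
Y_S = C_S/C_{R0} = 1.242/5.66 = 0.220.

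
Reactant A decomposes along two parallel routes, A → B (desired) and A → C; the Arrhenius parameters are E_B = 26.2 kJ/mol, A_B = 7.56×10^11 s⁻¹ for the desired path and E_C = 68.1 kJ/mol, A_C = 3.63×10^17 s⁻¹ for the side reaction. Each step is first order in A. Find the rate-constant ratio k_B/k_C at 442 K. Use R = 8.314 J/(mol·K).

With equal orders, S_{B/C} = k_B/k_C = (A_B/A_C)·exp[(E_C−E_B)/(RT)].
(E_C−E_B)/(RT) = (68.1−26.2)×10³/(8.314×442) = 41900/3675 = 11.40.
k_B/k_C = (7.56×10^11/3.63×10^17)·exp(11.40) = 2.083×10^-6 × 89502 = 0.186.
Since E_B < E_C, lowering the temperature improves selectivity toward B.

0.186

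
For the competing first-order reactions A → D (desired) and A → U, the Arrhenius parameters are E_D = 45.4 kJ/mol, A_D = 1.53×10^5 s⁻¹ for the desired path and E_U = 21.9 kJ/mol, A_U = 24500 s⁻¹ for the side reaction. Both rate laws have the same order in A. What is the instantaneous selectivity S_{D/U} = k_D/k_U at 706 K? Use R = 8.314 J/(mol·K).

k_D/k_U = (A_D/A_U)·exp[−(E_D−E_U)/(RT)] = (A_D/A_U)·exp[(E_U−E_D)/(RT)].
(E_U−E_D)/(RT) = (21.9−45.4)×10³/(8.314×706) = -23500/5870 = -4.004.
k_D/k_U = (1.53×10^5/24500)·exp(-4.004) = 6.245 × 0.01825 = 0.114.

0.114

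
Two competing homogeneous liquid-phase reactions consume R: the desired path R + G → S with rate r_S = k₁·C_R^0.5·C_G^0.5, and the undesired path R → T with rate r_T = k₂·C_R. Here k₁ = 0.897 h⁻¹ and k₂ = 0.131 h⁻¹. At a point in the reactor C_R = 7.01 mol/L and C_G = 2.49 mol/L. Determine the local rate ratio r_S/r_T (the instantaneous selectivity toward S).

4.08

S_{S/T} = r_S/r_T = (k₁·C_R^0.5·C_G^0.5)/(k₂·C_R) = (k₁/k₂)·C_R^-0.5·C_G^0.5.
= (0.897×7.010^0.5×2.490^0.5) / (0.131×7.010) = 3.748/0.9183 = 4.08.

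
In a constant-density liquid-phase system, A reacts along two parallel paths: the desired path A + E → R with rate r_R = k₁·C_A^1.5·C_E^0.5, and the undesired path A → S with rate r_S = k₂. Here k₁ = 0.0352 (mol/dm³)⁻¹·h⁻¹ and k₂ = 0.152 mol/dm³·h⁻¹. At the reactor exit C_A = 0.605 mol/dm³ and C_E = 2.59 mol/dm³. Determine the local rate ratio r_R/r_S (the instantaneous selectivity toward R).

0.175

S_{R/S} = r_R/r_S = (k₁·C_A^1.5·C_E^0.5)/(k₂) = (k₁/k₂)·C_A^1.5·C_E^0.5.
= (0.0352×0.6050^1.5×2.590^0.5) / (0.152) = 0.02666/0.1520 = 0.175.
Since the desired path is higher order in A, keeping C_A high (PFR or concentrated feed) favours R.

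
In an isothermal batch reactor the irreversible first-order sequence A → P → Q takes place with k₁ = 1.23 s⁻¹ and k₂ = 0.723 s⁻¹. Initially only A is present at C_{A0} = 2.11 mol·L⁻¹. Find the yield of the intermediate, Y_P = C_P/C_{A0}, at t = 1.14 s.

For first-order series with pure A initially, C_P(t) = k₁C_{A0}/(k₂−k₁)·(e^(−k₁t) − e^(−k₂t)).
e^(−k₁t) = e^(−1.23×1.14) = e^(−1.402) = 0.2461; e^(−k₂t) = e^(−0.8242) = 0.4386.
C_P = 1.23×2.11/(0.723−1.23) × (0.2461−0.4386) = (-5.119)×(-0.1925) = 0.9855 mol·L⁻¹.
Y_P = C_P/C_{A0} = 0.9855/2.11 = 0.467.

0.467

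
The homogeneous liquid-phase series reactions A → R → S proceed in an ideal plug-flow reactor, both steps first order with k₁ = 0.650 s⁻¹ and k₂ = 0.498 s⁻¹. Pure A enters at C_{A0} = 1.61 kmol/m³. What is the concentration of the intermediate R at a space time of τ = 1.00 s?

0.590 kmol/m³

For first-order series with pure A initially, C_R(τ) = k₁C_{A0}/(k₂−k₁)·(e^(−k₁τ) − e^(−k₂τ)).
e^(−k₁τ) = e^(−0.650×1.00) = e^(−0.6500) = 0.5220; e^(−k₂τ) = e^(−0.4980) = 0.6077.
C_R = 0.650×1.61/(0.498−0.650) × (0.5220−0.6077) = (-6.885)×(-0.08570) = 0.5900 kmol/m³.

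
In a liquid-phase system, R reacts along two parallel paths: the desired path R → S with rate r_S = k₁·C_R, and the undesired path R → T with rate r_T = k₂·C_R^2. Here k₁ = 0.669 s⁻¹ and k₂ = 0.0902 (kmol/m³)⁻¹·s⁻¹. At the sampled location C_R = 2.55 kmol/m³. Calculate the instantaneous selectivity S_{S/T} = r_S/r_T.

2.91

S_{S/T} = r_S/r_T = (k₁·C_R)/(k₂·C_R^2) = (k₁/k₂)·C_R⁻¹.
= (0.669×2.550) / (0.0902×2.550^2) = 1.706/0.5865 = 2.91.
The undesired path is higher order in R, so low C_R (CSTR or dilute feed) favours S.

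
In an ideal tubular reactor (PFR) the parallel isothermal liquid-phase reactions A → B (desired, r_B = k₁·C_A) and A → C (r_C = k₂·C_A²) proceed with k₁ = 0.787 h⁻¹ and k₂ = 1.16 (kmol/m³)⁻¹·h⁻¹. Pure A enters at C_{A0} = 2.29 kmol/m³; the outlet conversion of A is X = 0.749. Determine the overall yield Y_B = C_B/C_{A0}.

C_A = C_{A0}(1−X) = 0.5748 kmol/m³.
Along a PFR/batch, dC_B/dC_A = −r_B/(r_B+r_C) = −k₁/(k₁+k₂·C_A).
Integrating from C_{A0} to C_A: C_B = (0.787/1.16)·ln[(0.787+1.16·2.29)/(0.787+1.16·0.575)] = 0.6784·ln(3.443/1.454) = 0.5850 kmol/m³.
Y_B = C_B/C_{A0} = 0.5850/2.29 = 0.255.

0.255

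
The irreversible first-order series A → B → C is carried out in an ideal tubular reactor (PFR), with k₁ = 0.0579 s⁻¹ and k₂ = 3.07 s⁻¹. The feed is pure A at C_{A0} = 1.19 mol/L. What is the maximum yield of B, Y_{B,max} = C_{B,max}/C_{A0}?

0.0175

Evaluating C_B at τ_opt = ln(k₂/k₁)/(k₂−k₁) gives C_{B,max}/C_{A0} = (k₁/k₂)^[k₂/(k₂−k₁)].
= (0.0579/3.07)^(3.07/(3.07−0.0579)) = (0.01886)^(1.019) = 0.01747.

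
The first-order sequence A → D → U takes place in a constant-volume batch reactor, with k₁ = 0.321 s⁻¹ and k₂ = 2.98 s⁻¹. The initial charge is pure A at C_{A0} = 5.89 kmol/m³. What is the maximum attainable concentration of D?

For a first-order series the maximum intermediate yield is C_{D,max}/C_{A0} = (k₁/k₂)^[k₂/(k₂−k₁)].
= (0.321/2.98)^(2.98/(2.98−0.321)) = (0.1077)^(1.121) = 0.08231.
C_{D,max} = 0.08231×5.89 = 0.485 kmol/m³.

0.485 kmol/m³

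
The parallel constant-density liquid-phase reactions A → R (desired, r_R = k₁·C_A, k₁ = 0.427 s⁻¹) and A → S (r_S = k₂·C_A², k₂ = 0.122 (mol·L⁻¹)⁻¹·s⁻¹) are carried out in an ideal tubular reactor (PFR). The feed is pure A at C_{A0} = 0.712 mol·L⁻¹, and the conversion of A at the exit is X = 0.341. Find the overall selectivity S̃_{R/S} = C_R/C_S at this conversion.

5.94

C_A = C_{A0}(1−X) = 0.4692 mol·L⁻¹.
Along a PFR/batch, dC_R/dC_A = −r_R/(r_R+r_S) = −k₁/(k₁+k₂·C_A).
Integrating from C_{A0} to C_A: C_R = (0.427/0.122)·ln[(0.427+0.122·0.712)/(0.427+0.122·0.469)] = 3.500·ln(0.5139/0.4842) = 0.2078 mol·L⁻¹.
C_S = (C_{A0}−C_A)−C_R = 0.03499 mol·L⁻¹; S̃_{R/S} = 0.2078/0.03499 = 5.94.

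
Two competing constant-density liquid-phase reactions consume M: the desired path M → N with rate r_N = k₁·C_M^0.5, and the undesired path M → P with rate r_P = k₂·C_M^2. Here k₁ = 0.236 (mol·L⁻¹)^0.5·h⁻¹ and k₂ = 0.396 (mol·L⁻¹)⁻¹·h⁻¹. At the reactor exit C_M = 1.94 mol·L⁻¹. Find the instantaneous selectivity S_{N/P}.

0.221

S_{N/P} = r_N/r_P = (k₁·C_M^0.5)/(k₂·C_M^2) = (k₁/k₂)·C_M^-1.5.
= (0.236×1.940^0.5) / (0.396×1.940^2) = 0.3287/1.490 = 0.221.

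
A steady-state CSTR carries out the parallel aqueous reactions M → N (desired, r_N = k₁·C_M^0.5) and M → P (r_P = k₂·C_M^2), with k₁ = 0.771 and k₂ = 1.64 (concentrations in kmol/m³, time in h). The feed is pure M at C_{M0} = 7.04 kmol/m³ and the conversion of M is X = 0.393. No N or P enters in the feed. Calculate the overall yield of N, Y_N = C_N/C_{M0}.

0.0199

Exit C_M = C_{M0}(1−X) = 7.04×0.607 = 4.273 kmol/m³.
In a CSTR the entire volume is at exit conditions, so r_N = 0.771×4.273^0.5 = 1.594 and r_P = 1.64×4.273^2 = 29.95.
Fraction of consumed M going to N: r_N/(r_N+r_P) = 0.05053.
C_N = 0.05053·C_{M0}·X = 0.05053×7.04×0.393 = 0.140 kmol/m³; Y_N = C_N/C_{M0} = 0.0199.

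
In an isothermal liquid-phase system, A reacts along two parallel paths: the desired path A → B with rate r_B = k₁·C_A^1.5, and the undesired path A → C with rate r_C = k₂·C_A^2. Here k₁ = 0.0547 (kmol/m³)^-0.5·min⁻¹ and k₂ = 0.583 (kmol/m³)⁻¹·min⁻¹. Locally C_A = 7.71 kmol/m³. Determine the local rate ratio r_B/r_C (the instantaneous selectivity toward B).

0.0338

S_{B/C} = r_B/r_C = (k₁·C_A^1.5)/(k₂·C_A^2) = (k₁/k₂)·C_A^-0.5.
= (0.0547×7.710^1.5) / (0.583×7.710^2) = 1.171/34.66 = 0.0338.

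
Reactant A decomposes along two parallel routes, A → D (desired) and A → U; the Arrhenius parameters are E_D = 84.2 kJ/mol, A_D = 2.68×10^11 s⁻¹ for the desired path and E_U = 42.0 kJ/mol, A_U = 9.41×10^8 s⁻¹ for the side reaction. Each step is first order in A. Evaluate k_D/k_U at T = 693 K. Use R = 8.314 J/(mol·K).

Since both paths have the same order in A, the concentration cancels and S_{D/U} = k_D/k_U = (A_D/A_U)·exp[(E_U−E_D)/(RT)].
(E_U−E_D)/(RT) = (42.0−84.2)×10³/(8.314×693) = -42200/5762 = -7.324.
k_D/k_U = (2.68×10^11/9.41×10^8)·exp(-7.324) = 284.8 × 6.593×10^-4 = 0.188.

0.188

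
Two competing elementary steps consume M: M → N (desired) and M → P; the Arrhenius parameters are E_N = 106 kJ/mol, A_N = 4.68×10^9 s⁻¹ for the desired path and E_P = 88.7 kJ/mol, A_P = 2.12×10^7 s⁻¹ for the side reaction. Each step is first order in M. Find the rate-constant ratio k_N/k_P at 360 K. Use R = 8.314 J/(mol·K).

Since both paths have the same order in M, the concentration cancels and S_{N/P} = k_N/k_P = (A_N/A_P)·exp[(E_P−E_N)/(RT)].
(E_P−E_N)/(RT) = (88.7−106)×10³/(8.314×360) = -17300/2993 = -5.780.
k_N/k_P = (4.68×10^9/2.12×10^7)·exp(-5.780) = 220.8 × 0.003088 = 0.682.

0.682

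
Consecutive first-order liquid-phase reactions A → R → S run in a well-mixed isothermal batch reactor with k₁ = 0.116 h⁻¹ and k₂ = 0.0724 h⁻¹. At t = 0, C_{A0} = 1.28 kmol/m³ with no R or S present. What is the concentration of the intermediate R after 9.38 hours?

The intermediate concentration in a first-order A→B→C sequence is C_R = k₁C_{A0}(e^(−k₁t) − e^(−k₂t))/(k₂−k₁).
e^(−k₁t) = e^(−0.116×9.38) = e^(−1.088) = 0.3369; e^(−k₂t) = e^(−0.6791) = 0.5071.
C_R = 0.116×1.28/(0.0724−0.116) × (0.3369−0.5071) = (-3.406)×(-0.1702) = 0.5796 kmol/m³.

0.580 kmol/m³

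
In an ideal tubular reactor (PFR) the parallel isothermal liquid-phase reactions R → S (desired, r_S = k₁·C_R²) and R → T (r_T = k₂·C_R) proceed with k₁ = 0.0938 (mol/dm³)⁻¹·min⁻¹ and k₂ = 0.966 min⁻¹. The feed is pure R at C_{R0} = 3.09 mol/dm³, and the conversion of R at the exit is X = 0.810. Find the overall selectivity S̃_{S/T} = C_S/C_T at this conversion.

0.174

C_R = C_{R0}(1−X) = 0.5871 mol/dm³.
Along a PFR/batch, dC_T/dC_R = −r_T/(r_S+r_T) = −k₂/(k₂+k₁·C_R).
Integrating from C_{R0} to C_R: C_T = (0.966/0.0938)·ln[(0.966+0.0938·3.09)/(0.966+0.0938·0.587)] = 10.30·ln(1.256/1.021) = 2.131 mol/dm³.
Then C_S = (C_{R0}−C_R) − C_T = 2.503 − 2.131 = 0.3716 mol/dm³.
S̃_{S/T} = C_S/C_T = 0.3716/2.131 = 0.174.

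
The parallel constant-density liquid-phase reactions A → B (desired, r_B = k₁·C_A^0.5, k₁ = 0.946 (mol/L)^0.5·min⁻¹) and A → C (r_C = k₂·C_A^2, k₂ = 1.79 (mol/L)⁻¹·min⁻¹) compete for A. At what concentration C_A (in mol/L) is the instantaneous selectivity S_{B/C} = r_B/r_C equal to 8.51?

S_{B/C} = (k₁/k₂)·C_A^-1.5 ⇒ C_A = (S·k₂/k₁)^(1/(-1.5)).
= (8.51×1.79/0.946)^(-0.6667) = (16.10)^(-0.6667) = 0.157 mol/L.

0.157 mol/L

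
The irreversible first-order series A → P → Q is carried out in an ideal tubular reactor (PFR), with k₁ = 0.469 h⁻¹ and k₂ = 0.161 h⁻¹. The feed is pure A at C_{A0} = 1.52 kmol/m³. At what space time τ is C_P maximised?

For first-order series the maximum of C_P occurs at τ_opt = ln(k₂/k₁)/(k₂−k₁).
= ln(0.161/0.469)/(0.161−0.469) = ln(0.3433)/-0.3080 = -1.069/-0.3080 = 3.47 h.

3.47 h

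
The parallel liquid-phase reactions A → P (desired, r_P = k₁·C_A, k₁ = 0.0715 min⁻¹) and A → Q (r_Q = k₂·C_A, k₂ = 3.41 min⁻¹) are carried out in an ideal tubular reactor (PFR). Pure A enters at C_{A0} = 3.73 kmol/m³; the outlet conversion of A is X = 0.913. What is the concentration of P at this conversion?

C_A = C_{A0}(1−X) = 0.3245 kmol/m³.
Both paths are first order in A, so the instantaneous fraction to P is constant: dC_P/d(−C_A) = k₁/(k₁+k₂) = 0.02054.
C_P = 0.02054·(C_{A0}−C_A) = 0.02054×3.405 = 0.0699 kmol/m³.

0.0699 kmol/m³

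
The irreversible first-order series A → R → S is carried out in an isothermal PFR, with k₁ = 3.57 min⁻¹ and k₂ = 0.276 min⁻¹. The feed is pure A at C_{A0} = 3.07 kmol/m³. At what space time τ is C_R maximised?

Setting dC_R/dτ = 0 gives τ_opt = ln(k₂/k₁)/(k₂−k₁).
= ln(0.276/3.57)/(0.276−3.57) = ln(0.07731)/-3.294 = -2.560/-3.294 = 0.777 min.

0.777 min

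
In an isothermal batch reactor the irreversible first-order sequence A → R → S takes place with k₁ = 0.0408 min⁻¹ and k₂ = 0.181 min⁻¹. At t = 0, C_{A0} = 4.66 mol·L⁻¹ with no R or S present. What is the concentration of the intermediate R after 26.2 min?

0.454 mol·L⁻¹

The intermediate concentration in a first-order A→B→C sequence is C_R = k₁C_{A0}(e^(−k₁t) − e^(−k₂t))/(k₂−k₁).
e^(−k₁t) = e^(−0.0408×26.2) = e^(−1.069) = 0.3434; e^(−k₂t) = e^(−4.742) = 0.008719.
C_R = 0.0408×4.66/(0.181−0.0408) × (0.3434−0.008719) = 1.356×0.3346 = 0.4538 mol·L⁻¹.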